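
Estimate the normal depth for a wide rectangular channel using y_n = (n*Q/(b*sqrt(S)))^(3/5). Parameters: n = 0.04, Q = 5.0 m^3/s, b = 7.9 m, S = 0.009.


We use the wide-channel approximation y_n = (n*Q/(b*sqrt(S)))^(3/5).
sqrt(S) = sqrt(0.009) = 0.094868.
Numerator: n*Q = 0.04 * 5.0 = 0.2.
Denominator: b*sqrt(S) = 7.9 * 0.094868 = 0.749457.
arg = 0.2669.
y_n = 0.2669^(3/5) = 0.4527 m.

0.4527


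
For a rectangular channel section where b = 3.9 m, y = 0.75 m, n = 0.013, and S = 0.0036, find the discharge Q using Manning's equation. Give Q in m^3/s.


For a rectangular channel, the cross-sectional area A = b * y = 3.9 * 0.75 = 2.92 m^2.
The wetted perimeter P = b + 2y = 3.9 + 2*0.75 = 5.4 m.
Hydraulic radius R = A/P = 2.92/5.4 = 0.5417 m.
Velocity V = (1/n)*R^(2/3)*S^(1/2) = (1/0.013)*0.5417^(2/3)*0.0036^(1/2) = 3.0669 m/s.
Discharge Q = A * V = 2.92 * 3.0669 = 8.971 m^3/s.

8.971


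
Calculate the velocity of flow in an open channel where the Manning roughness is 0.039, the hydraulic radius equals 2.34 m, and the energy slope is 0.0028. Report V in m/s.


Manning's equation gives V = (1/n) * R^(2/3) * S^(1/2).
First, compute R^(2/3) = 2.34^(2/3) = 1.7626.
Next, S^(1/2) = 0.0028^(1/2) = 0.052915.
Then 1/n = 1/0.039 = 25.64.
V = 25.64 * 1.7626 * 0.052915 = 2.3914 m/s.

2.3914


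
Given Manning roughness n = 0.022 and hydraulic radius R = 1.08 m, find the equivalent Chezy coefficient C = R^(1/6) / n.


The Chezy coefficient relates to Manning's n through C = R^(1/6) / n.
R^(1/6) = 1.08^(1/6) = 1.012909.
C = 1.012909 / 0.022 = 46.04 m^(1/2)/s.

46.04


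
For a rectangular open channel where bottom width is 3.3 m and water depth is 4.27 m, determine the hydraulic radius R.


For a rectangular section:
Flow area A = b * y = 3.3 * 4.27 = 14.09 m^2.
Wetted perimeter P = b + 2y = 3.3 + 2*4.27 = 11.84 m.
Hydraulic radius R = A/P = 14.09 / 11.84 = 1.1901 m.

1.1901


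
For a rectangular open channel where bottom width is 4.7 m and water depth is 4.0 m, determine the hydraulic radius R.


For a rectangular section:
Flow area A = b * y = 4.7 * 4.0 = 18.8 m^2.
Wetted perimeter P = b + 2y = 4.7 + 2*4.0 = 12.7 m.
Hydraulic radius R = A/P = 18.8 / 12.7 = 1.4803 m.

1.4803


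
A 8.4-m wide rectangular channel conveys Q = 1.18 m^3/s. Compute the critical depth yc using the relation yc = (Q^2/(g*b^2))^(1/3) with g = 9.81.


Using yc = (Q^2 / (g * b^2))^(1/3):
Q^2 = 1.18^2 = 1.39.
g * b^2 = 9.81 * 8.4^2 = 9.81 * 70.56 = 692.19.
Q^2 / (g*b^2) = 1.39 / 692.19 = 0.002.
yc = 0.002^(1/3) = 0.1262 m.

0.1262


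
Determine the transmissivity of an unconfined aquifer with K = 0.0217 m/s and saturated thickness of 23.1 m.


Transmissivity is defined as T = K * h.
T = 0.0217 * 23.1
  = 0.5013 m^2/s.

0.5013


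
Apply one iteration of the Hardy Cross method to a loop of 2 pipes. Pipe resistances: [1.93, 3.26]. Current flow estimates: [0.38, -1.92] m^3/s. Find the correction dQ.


Numerator terms (r*Q*|Q|): 1.93*0.38*|0.38| = 0.2787; 3.26*-1.92*|-1.92| = -12.0177.
Sum of numerator = -11.739.
Denominator terms (r*|Q|): 1.93*|0.38| = 0.7334; 3.26*|-1.92| = 6.2592.
2 * sum of denominator = 2 * 6.9926 = 13.9852.
dQ = --11.739 / 13.9852 = 0.8394 m^3/s.

0.8394


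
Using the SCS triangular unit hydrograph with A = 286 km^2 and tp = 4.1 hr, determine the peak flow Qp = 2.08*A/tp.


SCS formula: Qp = 2.08 * A / tp.
Qp = 2.08 * 286 / 4.1
   = 594.88 / 4.1
   = 145.09 m^3/s per cm.

145.09


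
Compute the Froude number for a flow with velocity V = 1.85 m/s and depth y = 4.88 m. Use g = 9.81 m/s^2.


The Froude number is defined as Fr = V / sqrt(g*y).
g*y = 9.81 * 4.88 = 47.8728.
sqrt(g*y) = sqrt(47.8728) = 6.919.
Fr = 1.85 / 6.919 = 0.2674.

0.2674


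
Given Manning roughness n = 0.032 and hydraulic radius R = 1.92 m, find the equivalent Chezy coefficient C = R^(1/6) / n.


The Chezy coefficient relates to Manning's n through C = R^(1/6) / n.
R^(1/6) = 1.92^(1/6) = 1.114851.
C = 1.114851 / 0.032 = 34.84 m^(1/2)/s.

34.84


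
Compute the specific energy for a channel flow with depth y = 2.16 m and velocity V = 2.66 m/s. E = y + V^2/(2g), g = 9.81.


Specific energy E = y + V^2/(2g).
Velocity head = V^2/(2g) = 2.66^2 / (2*9.81) = 7.0756 / 19.62 = 0.3606 m.
E = 2.16 + 0.3606 = 2.5206 m.

2.5206


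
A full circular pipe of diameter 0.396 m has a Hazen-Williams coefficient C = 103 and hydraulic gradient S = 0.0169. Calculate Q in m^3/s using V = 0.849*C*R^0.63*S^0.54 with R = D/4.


For a full circular pipe, R = D/4 = 0.396/4 = 0.099 m.
V = 0.849 * 103 * 0.099^0.63 * 0.0169^0.54
  = 0.849 * 103 * 0.232943 * 0.110423
  = 2.2493 m/s.
Pipe area A = pi*D^2/4 = pi*0.396^2/4 = 0.1232 m^2.
Q = A * V = 0.1232 * 2.2493 = 0.277 m^3/s.

0.277


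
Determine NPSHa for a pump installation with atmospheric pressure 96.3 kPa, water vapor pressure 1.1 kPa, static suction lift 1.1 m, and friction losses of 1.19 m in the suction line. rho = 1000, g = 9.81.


NPSHa = p_atm/(rho*g) - z_s - hf_s - p_vap/(rho*g).
p_atm/(rho*g) = 96.3*1000 / (1000*9.81) = 9.817 m.
p_vap/(rho*g) = 1.1*1000 / (1000*9.81) = 0.112 m.
NPSHa = 9.817 - 1.1 - 1.19 - 0.112
      = 7.41 m.

7.41


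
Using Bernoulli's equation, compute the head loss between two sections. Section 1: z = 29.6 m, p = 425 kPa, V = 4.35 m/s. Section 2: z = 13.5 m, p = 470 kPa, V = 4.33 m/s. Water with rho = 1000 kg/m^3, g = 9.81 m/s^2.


Total head at each section: H = z + p/(rho*g) + V^2/(2g).
H1 = 29.6 + 425*1000/(1000*9.81) + 4.35^2/(2*9.81)
   = 29.6 + 43.323 + 0.9644
   = 73.888 m.
H2 = 13.5 + 470*1000/(1000*9.81) + 4.33^2/(2*9.81)
   = 13.5 + 47.91 + 0.9556
   = 62.366 m.
h_L = H1 - H2 = 73.888 - 62.366 = 11.522 m.

11.522


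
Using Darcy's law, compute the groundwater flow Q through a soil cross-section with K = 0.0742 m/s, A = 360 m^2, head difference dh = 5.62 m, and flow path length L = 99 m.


Darcy's law: Q = K * A * i, where i = dh/L.
Hydraulic gradient i = 5.62 / 99 = 0.056768.
Q = 0.0742 * 360 * 0.056768
  = 1.5164 m^3/s.

1.5164


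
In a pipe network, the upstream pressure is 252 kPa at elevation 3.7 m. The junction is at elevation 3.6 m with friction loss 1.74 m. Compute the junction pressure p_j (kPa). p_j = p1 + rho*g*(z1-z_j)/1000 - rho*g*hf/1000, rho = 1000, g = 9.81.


Junction pressure: p_j = p1 + rho*g*(z1 - z_j)/1000 - rho*g*hf/1000.
Elevation term = 1000*9.81*(3.7 - 3.6)/1000 = 0.981 kPa.
Friction term = 1000*9.81*1.74/1000 = 17.069 kPa.
p_j = 252 + 0.981 - 17.069 = 235.91 kPa.

235.91


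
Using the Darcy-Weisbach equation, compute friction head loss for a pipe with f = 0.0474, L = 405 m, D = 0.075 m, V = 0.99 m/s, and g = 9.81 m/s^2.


Darcy-Weisbach equation: h_f = f * (L/D) * V^2/(2g).
f * L/D = 0.0474 * 405/0.075 = 255.96.
V^2/(2g) = 0.99^2 / (2*9.81) = 0.9801 / 19.62 = 0.05 m.
h_f = 255.96 * 0.05 = 12.786 m.

12.786


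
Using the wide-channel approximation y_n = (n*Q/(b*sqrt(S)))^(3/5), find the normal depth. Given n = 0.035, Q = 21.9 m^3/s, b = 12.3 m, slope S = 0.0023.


We use the wide-channel approximation y_n = (n*Q/(b*sqrt(S)))^(3/5).
sqrt(S) = sqrt(0.0023) = 0.047958.
Numerator: n*Q = 0.035 * 21.9 = 0.7665.
Denominator: b*sqrt(S) = 12.3 * 0.047958 = 0.589883.
arg = 1.2994.
y_n = 1.2994^(3/5) = 1.1702 m.

1.1702


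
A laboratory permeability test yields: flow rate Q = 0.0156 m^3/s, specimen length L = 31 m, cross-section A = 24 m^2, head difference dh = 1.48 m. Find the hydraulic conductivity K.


From K = Q*L / (A*dh):
Numerator: Q*L = 0.0156 * 31 = 0.4836.
Denominator: A*dh = 24 * 1.48 = 35.52.
K = 0.4836 / 35.52 = 0.013615 m/s.

0.013615


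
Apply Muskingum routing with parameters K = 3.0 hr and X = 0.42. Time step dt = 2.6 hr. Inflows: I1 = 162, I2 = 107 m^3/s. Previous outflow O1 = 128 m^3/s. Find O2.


Muskingum coefficients:
denom = 2*K*(1-X) + dt = 2*3.0*(1-0.42) + 2.6 = 6.08.
C0 = (dt - 2*K*X)/denom = (2.6 - 2*3.0*0.42)/6.08 = 0.0132.
C1 = (dt + 2*K*X)/denom = (2.6 + 2*3.0*0.42)/6.08 = 0.8421.
C2 = (2*K*(1-X) - dt)/denom = 0.1447.
O2 = C0*I2 + C1*I1 + C2*O1
   = 0.0132*107 + 0.8421*162 + 0.1447*128
   = 156.36 m^3/s.

156.36


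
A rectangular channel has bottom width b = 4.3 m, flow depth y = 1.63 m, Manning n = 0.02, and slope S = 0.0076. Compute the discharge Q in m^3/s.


For a rectangular channel, the cross-sectional area A = b * y = 4.3 * 1.63 = 7.01 m^2.
The wetted perimeter P = b + 2y = 4.3 + 2*1.63 = 7.56 m.
Hydraulic radius R = A/P = 7.01/7.56 = 0.9271 m.
Velocity V = (1/n)*R^(2/3)*S^(1/2) = (1/0.02)*0.9271^(2/3)*0.0076^(1/2) = 4.1444 m/s.
Discharge Q = A * V = 7.01 * 4.1444 = 29.048 m^3/s.

29.048


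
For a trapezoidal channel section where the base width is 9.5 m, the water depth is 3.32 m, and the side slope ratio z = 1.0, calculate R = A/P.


For a trapezoidal section with side slope z:
A = (b + z*y)*y = (9.5 + 1.0*3.32)*3.32 = 42.562 m^2.
P = b + 2*y*sqrt(1 + z^2) = 9.5 + 2*3.32*sqrt(1 + 1.0^2) = 18.89 m.
R = A/P = 42.562 / 18.89 = 2.2531 m.

2.2531


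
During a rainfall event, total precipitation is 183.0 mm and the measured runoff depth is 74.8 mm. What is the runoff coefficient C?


The runoff coefficient C = runoff depth / rainfall depth.
C = 74.8 / 183.0
  = 0.4087.

0.4087


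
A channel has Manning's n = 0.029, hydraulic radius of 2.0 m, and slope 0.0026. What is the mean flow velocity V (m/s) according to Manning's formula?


Manning's equation gives V = (1/n) * R^(2/3) * S^(1/2).
First, compute R^(2/3) = 2.0^(2/3) = 1.5874.
Next, S^(1/2) = 0.0026^(1/2) = 0.05099.
Then 1/n = 1/0.029 = 34.48.
V = 34.48 * 1.5874 * 0.05099 = 2.7911 m/s.

2.7911


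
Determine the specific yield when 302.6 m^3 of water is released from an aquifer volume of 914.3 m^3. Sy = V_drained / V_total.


Specific yield Sy = Volume drained / Total volume.
Sy = 302.6 / 914.3
   = 0.331.

0.331


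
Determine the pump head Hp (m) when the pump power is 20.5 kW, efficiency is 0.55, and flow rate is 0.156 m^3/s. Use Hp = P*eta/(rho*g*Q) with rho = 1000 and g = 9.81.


Pump head formula: Hp = P * eta / (rho * g * Q).
Numerator: P * eta = 20.5 * 1000 * 0.55 = 11275.0 W.
Denominator: rho * g * Q = 1000 * 9.81 * 0.156 = 1530.36.
Hp = 11275.0 / 1530.36 = 7.37 m.

7.37


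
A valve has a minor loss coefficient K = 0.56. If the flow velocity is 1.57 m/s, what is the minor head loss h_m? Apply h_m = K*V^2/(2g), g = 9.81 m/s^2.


Minor loss formula: h_m = K * V^2/(2g).
V^2 = 1.57^2 = 2.4649.
V^2/(2g) = 2.4649 / 19.62 = 0.1256 m.
h_m = 0.56 * 0.1256 = 0.0704 m.

0.0704


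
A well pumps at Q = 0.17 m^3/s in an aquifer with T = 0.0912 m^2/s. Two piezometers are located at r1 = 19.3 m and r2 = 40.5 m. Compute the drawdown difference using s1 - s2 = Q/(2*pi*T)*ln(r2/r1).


Thiem equation: s1 - s2 = Q/(2*pi*T) * ln(r2/r1).
ln(r2/r1) = ln(40.5/19.3) = 0.7412.
Q/(2*pi*T) = 0.17 / (2*pi*0.0912) = 0.17 / 0.573 = 0.2967.
s1 - s2 = 0.2967 * 0.7412 = 0.2199 m.

0.2199


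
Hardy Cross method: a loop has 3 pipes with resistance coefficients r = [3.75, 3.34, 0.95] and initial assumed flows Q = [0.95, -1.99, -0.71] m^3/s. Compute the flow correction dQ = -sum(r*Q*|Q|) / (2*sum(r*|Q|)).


Numerator terms (r*Q*|Q|): 3.75*0.95*|0.95| = 3.3844; 3.34*-1.99*|-1.99| = -13.2267; 0.95*-0.71*|-0.71| = -0.4789.
Sum of numerator = -10.3213.
Denominator terms (r*|Q|): 3.75*|0.95| = 3.5625; 3.34*|-1.99| = 6.6466; 0.95*|-0.71| = 0.6745.
2 * sum of denominator = 2 * 10.8836 = 21.7672.
dQ = --10.3213 / 21.7672 = 0.4742 m^3/s.

0.4742


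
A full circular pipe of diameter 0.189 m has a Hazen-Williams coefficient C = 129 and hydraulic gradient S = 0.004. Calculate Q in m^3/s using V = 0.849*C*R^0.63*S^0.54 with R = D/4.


For a full circular pipe, R = D/4 = 0.189/4 = 0.0473 m.
V = 0.849 * 129 * 0.0473^0.63 * 0.004^0.54
  = 0.849 * 129 * 0.146175 * 0.050712
  = 0.8119 m/s.
Pipe area A = pi*D^2/4 = pi*0.189^2/4 = 0.0281 m^2.
Q = A * V = 0.0281 * 0.8119 = 0.0228 m^3/s.

0.0228


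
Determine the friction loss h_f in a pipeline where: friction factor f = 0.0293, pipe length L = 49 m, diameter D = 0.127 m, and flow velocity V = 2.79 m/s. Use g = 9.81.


Darcy-Weisbach equation: h_f = f * (L/D) * V^2/(2g).
f * L/D = 0.0293 * 49/0.127 = 11.3047.
V^2/(2g) = 2.79^2 / (2*9.81) = 7.7841 / 19.62 = 0.3967 m.
h_f = 11.3047 * 0.3967 = 4.485 m.

4.485


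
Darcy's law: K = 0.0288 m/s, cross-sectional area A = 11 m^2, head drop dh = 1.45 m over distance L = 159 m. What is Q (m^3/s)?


Darcy's law: Q = K * A * i, where i = dh/L.
Hydraulic gradient i = 1.45 / 159 = 0.009119.
Q = 0.0288 * 11 * 0.009119
  = 0.0029 m^3/s.

0.0029


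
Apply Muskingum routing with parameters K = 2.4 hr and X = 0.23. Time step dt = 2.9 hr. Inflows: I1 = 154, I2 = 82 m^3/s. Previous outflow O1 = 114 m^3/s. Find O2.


Muskingum coefficients:
denom = 2*K*(1-X) + dt = 2*2.4*(1-0.23) + 2.9 = 6.596.
C0 = (dt - 2*K*X)/denom = (2.9 - 2*2.4*0.23)/6.596 = 0.2723.
C1 = (dt + 2*K*X)/denom = (2.9 + 2*2.4*0.23)/6.596 = 0.607.
C2 = (2*K*(1-X) - dt)/denom = 0.1207.
O2 = C0*I2 + C1*I1 + C2*O1
   = 0.2723*82 + 0.607*154 + 0.1207*114
   = 129.57 m^3/s.

129.57


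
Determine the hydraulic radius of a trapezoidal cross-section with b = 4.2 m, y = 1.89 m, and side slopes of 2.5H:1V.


For a trapezoidal section with side slope z:
A = (b + z*y)*y = (4.2 + 2.5*1.89)*1.89 = 16.868 m^2.
P = b + 2*y*sqrt(1 + z^2) = 4.2 + 2*1.89*sqrt(1 + 2.5^2) = 14.378 m.
R = A/P = 16.868 / 14.378 = 1.1732 m.

1.1732


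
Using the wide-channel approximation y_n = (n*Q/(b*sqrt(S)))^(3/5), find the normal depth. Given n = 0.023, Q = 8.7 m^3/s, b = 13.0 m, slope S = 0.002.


We use the wide-channel approximation y_n = (n*Q/(b*sqrt(S)))^(3/5).
sqrt(S) = sqrt(0.002) = 0.044721.
Numerator: n*Q = 0.023 * 8.7 = 0.2001.
Denominator: b*sqrt(S) = 13.0 * 0.044721 = 0.581373.
arg = 0.3442.
y_n = 0.3442^(3/5) = 0.5273 m.

0.5273


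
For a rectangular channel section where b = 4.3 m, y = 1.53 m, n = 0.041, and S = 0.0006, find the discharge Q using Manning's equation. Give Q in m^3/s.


For a rectangular channel, the cross-sectional area A = b * y = 4.3 * 1.53 = 6.58 m^2.
The wetted perimeter P = b + 2y = 4.3 + 2*1.53 = 7.36 m.
Hydraulic radius R = A/P = 6.58/7.36 = 0.8939 m.
Velocity V = (1/n)*R^(2/3)*S^(1/2) = (1/0.041)*0.8939^(2/3)*0.0006^(1/2) = 0.5544 m/s.
Discharge Q = A * V = 6.58 * 0.5544 = 3.647 m^3/s.

3.647


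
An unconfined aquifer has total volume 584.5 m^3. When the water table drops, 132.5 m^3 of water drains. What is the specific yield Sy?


Specific yield Sy = Volume drained / Total volume.
Sy = 132.5 / 584.5
   = 0.2267.

0.2267


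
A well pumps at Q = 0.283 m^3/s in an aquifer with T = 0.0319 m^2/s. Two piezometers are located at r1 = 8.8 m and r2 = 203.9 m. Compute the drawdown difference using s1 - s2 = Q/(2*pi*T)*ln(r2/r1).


Thiem equation: s1 - s2 = Q/(2*pi*T) * ln(r2/r1).
ln(r2/r1) = ln(203.9/8.8) = 3.1429.
Q/(2*pi*T) = 0.283 / (2*pi*0.0319) = 0.283 / 0.2004 = 1.4119.
s1 - s2 = 1.4119 * 3.1429 = 4.4376 m.

4.4376


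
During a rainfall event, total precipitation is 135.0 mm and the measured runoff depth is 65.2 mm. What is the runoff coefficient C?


The runoff coefficient C = runoff depth / rainfall depth.
C = 65.2 / 135.0
  = 0.483.

0.483


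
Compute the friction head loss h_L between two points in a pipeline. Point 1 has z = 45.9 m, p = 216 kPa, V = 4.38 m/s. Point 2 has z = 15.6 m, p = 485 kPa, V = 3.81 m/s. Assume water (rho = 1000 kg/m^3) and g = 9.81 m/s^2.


Total head at each section: H = z + p/(rho*g) + V^2/(2g).
H1 = 45.9 + 216*1000/(1000*9.81) + 4.38^2/(2*9.81)
   = 45.9 + 22.018 + 0.9778
   = 68.896 m.
H2 = 15.6 + 485*1000/(1000*9.81) + 3.81^2/(2*9.81)
   = 15.6 + 49.439 + 0.7399
   = 65.779 m.
h_L = H1 - H2 = 68.896 - 65.779 = 3.117 m.

3.117


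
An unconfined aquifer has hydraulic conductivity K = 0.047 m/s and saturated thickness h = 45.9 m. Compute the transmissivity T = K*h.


Transmissivity is defined as T = K * h.
T = 0.047 * 45.9
  = 2.1573 m^2/s.

2.1573


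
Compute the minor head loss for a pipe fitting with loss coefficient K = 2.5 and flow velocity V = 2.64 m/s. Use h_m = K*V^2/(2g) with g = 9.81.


Minor loss formula: h_m = K * V^2/(2g).
V^2 = 2.64^2 = 6.9696.
V^2/(2g) = 6.9696 / 19.62 = 0.3552 m.
h_m = 2.5 * 0.3552 = 0.8881 m.

0.8881


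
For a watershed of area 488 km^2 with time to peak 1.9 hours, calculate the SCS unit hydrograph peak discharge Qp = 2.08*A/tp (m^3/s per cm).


SCS formula: Qp = 2.08 * A / tp.
Qp = 2.08 * 488 / 1.9
   = 1015.04 / 1.9
   = 534.23 m^3/s per cm.

534.23


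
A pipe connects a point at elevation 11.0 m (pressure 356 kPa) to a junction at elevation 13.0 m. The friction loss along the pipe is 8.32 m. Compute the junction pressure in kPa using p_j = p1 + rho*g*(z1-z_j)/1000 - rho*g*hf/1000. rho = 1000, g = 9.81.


Junction pressure: p_j = p1 + rho*g*(z1 - z_j)/1000 - rho*g*hf/1000.
Elevation term = 1000*9.81*(11.0 - 13.0)/1000 = -19.62 kPa.
Friction term = 1000*9.81*8.32/1000 = 81.619 kPa.
p_j = 356 + -19.62 - 81.619 = 254.76 kPa.

254.76


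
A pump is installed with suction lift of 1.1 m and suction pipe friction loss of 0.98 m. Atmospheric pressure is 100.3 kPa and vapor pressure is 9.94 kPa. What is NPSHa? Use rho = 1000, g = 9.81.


NPSHa = p_atm/(rho*g) - z_s - hf_s - p_vap/(rho*g).
p_atm/(rho*g) = 100.3*1000 / (1000*9.81) = 10.224 m.
p_vap/(rho*g) = 9.94*1000 / (1000*9.81) = 1.013 m.
NPSHa = 10.224 - 1.1 - 0.98 - 1.013
      = 7.13 m.

7.13


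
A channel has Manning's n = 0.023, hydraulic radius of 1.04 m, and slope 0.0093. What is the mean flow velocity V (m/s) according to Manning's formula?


Manning's equation gives V = (1/n) * R^(2/3) * S^(1/2).
First, compute R^(2/3) = 1.04^(2/3) = 1.0265.
Next, S^(1/2) = 0.0093^(1/2) = 0.096437.
Then 1/n = 1/0.023 = 43.48.
V = 43.48 * 1.0265 * 0.096437 = 4.304 m/s.

4.304


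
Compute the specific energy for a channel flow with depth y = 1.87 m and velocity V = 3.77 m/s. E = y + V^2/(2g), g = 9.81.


Specific energy E = y + V^2/(2g).
Velocity head = V^2/(2g) = 3.77^2 / (2*9.81) = 14.2129 / 19.62 = 0.7244 m.
E = 1.87 + 0.7244 = 2.5944 m.

2.5944


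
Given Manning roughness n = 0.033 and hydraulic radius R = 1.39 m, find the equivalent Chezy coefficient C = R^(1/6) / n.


The Chezy coefficient relates to Manning's n through C = R^(1/6) / n.
R^(1/6) = 1.39^(1/6) = 1.056418.
C = 1.056418 / 0.033 = 32.01 m^(1/2)/s.

32.01


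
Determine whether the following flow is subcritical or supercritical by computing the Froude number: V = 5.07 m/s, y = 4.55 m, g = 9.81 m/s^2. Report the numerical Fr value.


The Froude number is defined as Fr = V / sqrt(g*y).
g*y = 9.81 * 4.55 = 44.6355.
sqrt(g*y) = sqrt(44.6355) = 6.681.
Fr = 5.07 / 6.681 = 0.7589.
Since Fr < 1, the flow is subcritical.

0.7589


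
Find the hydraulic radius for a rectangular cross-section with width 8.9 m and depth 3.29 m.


For a rectangular section:
Flow area A = b * y = 8.9 * 3.29 = 29.28 m^2.
Wetted perimeter P = b + 2y = 8.9 + 2*3.29 = 15.48 m.
Hydraulic radius R = A/P = 29.28 / 15.48 = 1.8915 m.

1.8915


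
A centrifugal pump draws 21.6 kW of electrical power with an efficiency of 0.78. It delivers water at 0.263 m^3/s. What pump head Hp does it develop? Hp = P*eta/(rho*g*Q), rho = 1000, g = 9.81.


Pump head formula: Hp = P * eta / (rho * g * Q).
Numerator: P * eta = 21.6 * 1000 * 0.78 = 16848.0 W.
Denominator: rho * g * Q = 1000 * 9.81 * 0.263 = 2580.03.
Hp = 16848.0 / 2580.03 = 6.53 m.

6.53


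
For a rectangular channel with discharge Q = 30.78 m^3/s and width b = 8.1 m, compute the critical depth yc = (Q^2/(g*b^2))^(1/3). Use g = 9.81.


Using yc = (Q^2 / (g * b^2))^(1/3):
Q^2 = 30.78^2 = 947.41.
g * b^2 = 9.81 * 8.1^2 = 9.81 * 65.61 = 643.63.
Q^2 / (g*b^2) = 947.41 / 643.63 = 1.472.
yc = 1.472^(1/3) = 1.1375 m.

1.1375


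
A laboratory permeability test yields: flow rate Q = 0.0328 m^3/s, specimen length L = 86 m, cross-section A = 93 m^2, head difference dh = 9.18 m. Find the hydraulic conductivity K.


From K = Q*L / (A*dh):
Numerator: Q*L = 0.0328 * 86 = 2.8208.
Denominator: A*dh = 93 * 9.18 = 853.74.
K = 2.8208 / 853.74 = 0.003304 m/s.

0.003304


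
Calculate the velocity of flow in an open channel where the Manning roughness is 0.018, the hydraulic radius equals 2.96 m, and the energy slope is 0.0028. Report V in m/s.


Manning's equation gives V = (1/n) * R^(2/3) * S^(1/2).
First, compute R^(2/3) = 2.96^(2/3) = 2.0616.
Next, S^(1/2) = 0.0028^(1/2) = 0.052915.
Then 1/n = 1/0.018 = 55.56.
V = 55.56 * 2.0616 * 0.052915 = 6.0604 m/s.

6.0604


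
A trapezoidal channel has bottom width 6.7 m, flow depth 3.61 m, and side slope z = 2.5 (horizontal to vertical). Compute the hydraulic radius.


For a trapezoidal section with side slope z:
A = (b + z*y)*y = (6.7 + 2.5*3.61)*3.61 = 56.767 m^2.
P = b + 2*y*sqrt(1 + z^2) = 6.7 + 2*3.61*sqrt(1 + 2.5^2) = 26.14 m.
R = A/P = 56.767 / 26.14 = 2.1716 m.

2.1716


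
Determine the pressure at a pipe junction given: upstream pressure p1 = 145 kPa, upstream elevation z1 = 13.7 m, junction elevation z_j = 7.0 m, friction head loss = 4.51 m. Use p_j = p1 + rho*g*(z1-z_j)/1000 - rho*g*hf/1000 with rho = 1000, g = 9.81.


Junction pressure: p_j = p1 + rho*g*(z1 - z_j)/1000 - rho*g*hf/1000.
Elevation term = 1000*9.81*(13.7 - 7.0)/1000 = 65.727 kPa.
Friction term = 1000*9.81*4.51/1000 = 44.243 kPa.
p_j = 145 + 65.727 - 44.243 = 166.48 kPa.

166.48


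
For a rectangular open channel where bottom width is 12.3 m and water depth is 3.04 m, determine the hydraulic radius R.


For a rectangular section:
Flow area A = b * y = 12.3 * 3.04 = 37.39 m^2.
Wetted perimeter P = b + 2y = 12.3 + 2*3.04 = 18.38 m.
Hydraulic radius R = A/P = 37.39 / 18.38 = 2.0344 m.

2.0344


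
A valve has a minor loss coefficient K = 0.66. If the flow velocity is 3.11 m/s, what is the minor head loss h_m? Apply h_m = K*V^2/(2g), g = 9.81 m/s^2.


Minor loss formula: h_m = K * V^2/(2g).
V^2 = 3.11^2 = 9.6721.
V^2/(2g) = 9.6721 / 19.62 = 0.493 m.
h_m = 0.66 * 0.493 = 0.3254 m.

0.3254


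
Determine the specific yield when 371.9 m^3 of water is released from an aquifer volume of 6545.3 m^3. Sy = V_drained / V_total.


Specific yield Sy = Volume drained / Total volume.
Sy = 371.9 / 6545.3
   = 0.0568.

0.0568


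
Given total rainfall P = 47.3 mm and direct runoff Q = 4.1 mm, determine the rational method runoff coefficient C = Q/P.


The runoff coefficient C = runoff depth / rainfall depth.
C = 4.1 / 47.3
  = 0.0867.

0.0867


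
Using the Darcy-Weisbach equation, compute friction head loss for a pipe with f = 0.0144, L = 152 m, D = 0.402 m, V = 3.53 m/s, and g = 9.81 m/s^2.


Darcy-Weisbach equation: h_f = f * (L/D) * V^2/(2g).
f * L/D = 0.0144 * 152/0.402 = 5.4448.
V^2/(2g) = 3.53^2 / (2*9.81) = 12.4609 / 19.62 = 0.6351 m.
h_f = 5.4448 * 0.6351 = 3.458 m.

3.458


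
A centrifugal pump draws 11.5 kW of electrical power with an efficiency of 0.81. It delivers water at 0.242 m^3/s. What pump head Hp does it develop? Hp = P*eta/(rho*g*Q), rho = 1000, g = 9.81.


Pump head formula: Hp = P * eta / (rho * g * Q).
Numerator: P * eta = 11.5 * 1000 * 0.81 = 9315.0 W.
Denominator: rho * g * Q = 1000 * 9.81 * 0.242 = 2374.02.
Hp = 9315.0 / 2374.02 = 3.92 m.

3.92


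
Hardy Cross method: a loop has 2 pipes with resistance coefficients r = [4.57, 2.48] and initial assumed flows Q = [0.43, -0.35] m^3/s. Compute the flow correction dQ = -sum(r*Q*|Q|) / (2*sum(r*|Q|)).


Numerator terms (r*Q*|Q|): 4.57*0.43*|0.43| = 0.845; 2.48*-0.35*|-0.35| = -0.3038.
Sum of numerator = 0.5412.
Denominator terms (r*|Q|): 4.57*|0.43| = 1.9651; 2.48*|-0.35| = 0.868.
2 * sum of denominator = 2 * 2.8331 = 5.6662.
dQ = -0.5412 / 5.6662 = -0.0955 m^3/s.

-0.0955


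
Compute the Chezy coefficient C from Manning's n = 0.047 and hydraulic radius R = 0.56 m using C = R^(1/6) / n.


The Chezy coefficient relates to Manning's n through C = R^(1/6) / n.
R^(1/6) = 0.56^(1/6) = 0.907886.
C = 0.907886 / 0.047 = 19.32 m^(1/2)/s.

19.32


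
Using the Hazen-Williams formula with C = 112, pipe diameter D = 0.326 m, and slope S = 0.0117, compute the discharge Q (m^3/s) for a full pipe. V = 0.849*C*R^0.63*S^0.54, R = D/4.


For a full circular pipe, R = D/4 = 0.326/4 = 0.0815 m.
V = 0.849 * 112 * 0.0815^0.63 * 0.0117^0.54
  = 0.849 * 112 * 0.206077 * 0.090536
  = 1.7741 m/s.
Pipe area A = pi*D^2/4 = pi*0.326^2/4 = 0.0835 m^2.
Q = A * V = 0.0835 * 1.7741 = 0.1481 m^3/s.

0.1481


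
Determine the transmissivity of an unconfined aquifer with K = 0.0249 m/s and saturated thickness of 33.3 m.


Transmissivity is defined as T = K * h.
T = 0.0249 * 33.3
  = 0.8292 m^2/s.

0.8292


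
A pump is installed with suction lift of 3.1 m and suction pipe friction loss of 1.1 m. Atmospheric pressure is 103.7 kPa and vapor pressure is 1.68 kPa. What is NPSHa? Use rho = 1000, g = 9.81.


NPSHa = p_atm/(rho*g) - z_s - hf_s - p_vap/(rho*g).
p_atm/(rho*g) = 103.7*1000 / (1000*9.81) = 10.571 m.
p_vap/(rho*g) = 1.68*1000 / (1000*9.81) = 0.171 m.
NPSHa = 10.571 - 3.1 - 1.1 - 0.171
      = 6.2 m.

6.2


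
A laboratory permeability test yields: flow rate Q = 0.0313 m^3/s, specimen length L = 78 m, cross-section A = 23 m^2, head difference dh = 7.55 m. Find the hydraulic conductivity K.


From K = Q*L / (A*dh):
Numerator: Q*L = 0.0313 * 78 = 2.4414.
Denominator: A*dh = 23 * 7.55 = 173.65.
K = 2.4414 / 173.65 = 0.014059 m/s.

0.014059


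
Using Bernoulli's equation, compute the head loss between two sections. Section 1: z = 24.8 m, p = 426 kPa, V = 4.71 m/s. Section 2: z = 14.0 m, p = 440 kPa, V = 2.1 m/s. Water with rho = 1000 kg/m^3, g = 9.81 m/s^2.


Total head at each section: H = z + p/(rho*g) + V^2/(2g).
H1 = 24.8 + 426*1000/(1000*9.81) + 4.71^2/(2*9.81)
   = 24.8 + 43.425 + 1.1307
   = 69.356 m.
H2 = 14.0 + 440*1000/(1000*9.81) + 2.1^2/(2*9.81)
   = 14.0 + 44.852 + 0.2248
   = 59.077 m.
h_L = H1 - H2 = 69.356 - 59.077 = 10.279 m.

10.279


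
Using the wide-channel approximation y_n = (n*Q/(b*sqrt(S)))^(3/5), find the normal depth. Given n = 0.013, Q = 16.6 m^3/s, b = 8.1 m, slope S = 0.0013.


We use the wide-channel approximation y_n = (n*Q/(b*sqrt(S)))^(3/5).
sqrt(S) = sqrt(0.0013) = 0.036056.
Numerator: n*Q = 0.013 * 16.6 = 0.2158.
Denominator: b*sqrt(S) = 8.1 * 0.036056 = 0.292054.
arg = 0.7389.
y_n = 0.7389^(3/5) = 0.834 m.

0.834


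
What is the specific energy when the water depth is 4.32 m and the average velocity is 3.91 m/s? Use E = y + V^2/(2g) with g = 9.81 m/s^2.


Specific energy E = y + V^2/(2g).
Velocity head = V^2/(2g) = 3.91^2 / (2*9.81) = 15.2881 / 19.62 = 0.7792 m.
E = 4.32 + 0.7792 = 5.0992 m.

5.0992


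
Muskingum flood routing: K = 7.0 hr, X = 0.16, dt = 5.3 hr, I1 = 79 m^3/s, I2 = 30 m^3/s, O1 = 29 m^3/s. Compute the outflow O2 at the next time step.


Muskingum coefficients:
denom = 2*K*(1-X) + dt = 2*7.0*(1-0.16) + 5.3 = 17.06.
C0 = (dt - 2*K*X)/denom = (5.3 - 2*7.0*0.16)/17.06 = 0.1794.
C1 = (dt + 2*K*X)/denom = (5.3 + 2*7.0*0.16)/17.06 = 0.442.
C2 = (2*K*(1-X) - dt)/denom = 0.3787.
O2 = C0*I2 + C1*I1 + C2*O1
   = 0.1794*30 + 0.442*79 + 0.3787*29
   = 51.28 m^3/s.

51.28


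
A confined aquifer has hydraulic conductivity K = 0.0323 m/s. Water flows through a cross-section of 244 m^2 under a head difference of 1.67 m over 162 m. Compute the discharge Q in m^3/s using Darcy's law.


Darcy's law: Q = K * A * i, where i = dh/L.
Hydraulic gradient i = 1.67 / 162 = 0.010309.
Q = 0.0323 * 244 * 0.010309
  = 0.0812 m^3/s.

0.0812


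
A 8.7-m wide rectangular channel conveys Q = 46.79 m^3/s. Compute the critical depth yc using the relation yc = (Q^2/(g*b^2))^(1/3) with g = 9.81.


Using yc = (Q^2 / (g * b^2))^(1/3):
Q^2 = 46.79^2 = 2189.3.
g * b^2 = 9.81 * 8.7^2 = 9.81 * 75.69 = 742.52.
Q^2 / (g*b^2) = 2189.3 / 742.52 = 2.9485.
yc = 2.9485^(1/3) = 1.4339 m.

1.4339


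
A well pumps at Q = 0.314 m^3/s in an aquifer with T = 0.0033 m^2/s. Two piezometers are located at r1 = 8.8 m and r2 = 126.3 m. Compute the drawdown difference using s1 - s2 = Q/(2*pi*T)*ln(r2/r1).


Thiem equation: s1 - s2 = Q/(2*pi*T) * ln(r2/r1).
ln(r2/r1) = ln(126.3/8.8) = 2.6639.
Q/(2*pi*T) = 0.314 / (2*pi*0.0033) = 0.314 / 0.0207 = 15.1438.
s1 - s2 = 15.1438 * 2.6639 = 40.3418 m.

40.3418


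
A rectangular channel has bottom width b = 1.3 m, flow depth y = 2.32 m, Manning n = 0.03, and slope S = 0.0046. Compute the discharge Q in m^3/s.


For a rectangular channel, the cross-sectional area A = b * y = 1.3 * 2.32 = 3.02 m^2.
The wetted perimeter P = b + 2y = 1.3 + 2*2.32 = 5.94 m.
Hydraulic radius R = A/P = 3.02/5.94 = 0.5077 m.
Velocity V = (1/n)*R^(2/3)*S^(1/2) = (1/0.03)*0.5077^(2/3)*0.0046^(1/2) = 1.4389 m/s.
Discharge Q = A * V = 3.02 * 1.4389 = 4.34 m^3/s.

4.34


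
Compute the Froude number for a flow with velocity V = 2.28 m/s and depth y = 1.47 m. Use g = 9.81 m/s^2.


The Froude number is defined as Fr = V / sqrt(g*y).
g*y = 9.81 * 1.47 = 14.4207.
sqrt(g*y) = sqrt(14.4207) = 3.7975.
Fr = 2.28 / 3.7975 = 0.6004.

0.6004


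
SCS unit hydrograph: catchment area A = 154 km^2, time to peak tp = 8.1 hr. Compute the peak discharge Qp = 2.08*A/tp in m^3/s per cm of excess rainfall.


SCS formula: Qp = 2.08 * A / tp.
Qp = 2.08 * 154 / 8.1
   = 320.32 / 8.1
   = 39.55 m^3/s per cm.

39.55


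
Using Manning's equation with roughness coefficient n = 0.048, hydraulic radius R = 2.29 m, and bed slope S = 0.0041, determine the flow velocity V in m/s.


Manning's equation gives V = (1/n) * R^(2/3) * S^(1/2).
First, compute R^(2/3) = 2.29^(2/3) = 1.7374.
Next, S^(1/2) = 0.0041^(1/2) = 0.064031.
Then 1/n = 1/0.048 = 20.83.
V = 20.83 * 1.7374 * 0.064031 = 2.3176 m/s.

2.3176


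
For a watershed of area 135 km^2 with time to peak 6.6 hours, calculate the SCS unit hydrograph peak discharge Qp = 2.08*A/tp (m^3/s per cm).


SCS formula: Qp = 2.08 * A / tp.
Qp = 2.08 * 135 / 6.6
   = 280.8 / 6.6
   = 42.55 m^3/s per cm.

42.55


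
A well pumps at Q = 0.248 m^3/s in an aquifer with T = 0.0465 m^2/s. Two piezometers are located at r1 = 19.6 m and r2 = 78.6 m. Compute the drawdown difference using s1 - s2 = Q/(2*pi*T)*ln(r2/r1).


Thiem equation: s1 - s2 = Q/(2*pi*T) * ln(r2/r1).
ln(r2/r1) = ln(78.6/19.6) = 1.3888.
Q/(2*pi*T) = 0.248 / (2*pi*0.0465) = 0.248 / 0.2922 = 0.8488.
s1 - s2 = 0.8488 * 1.3888 = 1.1789 m.

1.1789


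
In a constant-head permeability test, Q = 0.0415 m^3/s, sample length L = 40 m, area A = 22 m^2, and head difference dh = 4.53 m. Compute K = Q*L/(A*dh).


From K = Q*L / (A*dh):
Numerator: Q*L = 0.0415 * 40 = 1.66.
Denominator: A*dh = 22 * 4.53 = 99.66.
K = 1.66 / 99.66 = 0.016657 m/s.

0.016657


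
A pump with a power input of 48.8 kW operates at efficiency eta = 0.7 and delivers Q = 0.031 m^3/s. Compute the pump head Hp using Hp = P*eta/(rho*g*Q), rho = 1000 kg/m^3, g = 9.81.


Pump head formula: Hp = P * eta / (rho * g * Q).
Numerator: P * eta = 48.8 * 1000 * 0.7 = 34160.0 W.
Denominator: rho * g * Q = 1000 * 9.81 * 0.031 = 304.11.
Hp = 34160.0 / 304.11 = 112.33 m.

112.33


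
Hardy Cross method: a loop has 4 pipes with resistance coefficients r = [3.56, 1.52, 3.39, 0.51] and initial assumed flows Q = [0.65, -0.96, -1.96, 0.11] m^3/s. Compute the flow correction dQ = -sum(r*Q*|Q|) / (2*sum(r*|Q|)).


Numerator terms (r*Q*|Q|): 3.56*0.65*|0.65| = 1.5041; 1.52*-0.96*|-0.96| = -1.4008; 3.39*-1.96*|-1.96| = -13.023; 0.51*0.11*|0.11| = 0.0062.
Sum of numerator = -12.9136.
Denominator terms (r*|Q|): 3.56*|0.65| = 2.314; 1.52*|-0.96| = 1.4592; 3.39*|-1.96| = 6.6444; 0.51*|0.11| = 0.0561.
2 * sum of denominator = 2 * 10.4737 = 20.9474.
dQ = --12.9136 / 20.9474 = 0.6165 m^3/s.

0.6165


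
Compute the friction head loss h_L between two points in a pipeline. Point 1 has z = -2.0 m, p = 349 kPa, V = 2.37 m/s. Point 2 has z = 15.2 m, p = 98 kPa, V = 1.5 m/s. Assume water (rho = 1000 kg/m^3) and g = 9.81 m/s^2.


Total head at each section: H = z + p/(rho*g) + V^2/(2g).
H1 = -2.0 + 349*1000/(1000*9.81) + 2.37^2/(2*9.81)
   = -2.0 + 35.576 + 0.2863
   = 33.862 m.
H2 = 15.2 + 98*1000/(1000*9.81) + 1.5^2/(2*9.81)
   = 15.2 + 9.99 + 0.1147
   = 25.304 m.
h_L = H1 - H2 = 33.862 - 25.304 = 8.558 m.

8.558


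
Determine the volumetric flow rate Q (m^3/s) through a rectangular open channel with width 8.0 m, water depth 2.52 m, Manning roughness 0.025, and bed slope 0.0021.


For a rectangular channel, the cross-sectional area A = b * y = 8.0 * 2.52 = 20.16 m^2.
The wetted perimeter P = b + 2y = 8.0 + 2*2.52 = 13.04 m.
Hydraulic radius R = A/P = 20.16/13.04 = 1.546 m.
Velocity V = (1/n)*R^(2/3)*S^(1/2) = (1/0.025)*1.546^(2/3)*0.0021^(1/2) = 2.4508 m/s.
Discharge Q = A * V = 20.16 * 2.4508 = 49.409 m^3/s.

49.409


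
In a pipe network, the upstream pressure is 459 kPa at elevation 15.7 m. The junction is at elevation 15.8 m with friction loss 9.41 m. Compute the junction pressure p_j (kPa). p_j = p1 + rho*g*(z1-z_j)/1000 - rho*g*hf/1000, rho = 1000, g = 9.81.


Junction pressure: p_j = p1 + rho*g*(z1 - z_j)/1000 - rho*g*hf/1000.
Elevation term = 1000*9.81*(15.7 - 15.8)/1000 = -0.981 kPa.
Friction term = 1000*9.81*9.41/1000 = 92.312 kPa.
p_j = 459 + -0.981 - 92.312 = 365.71 kPa.

365.71


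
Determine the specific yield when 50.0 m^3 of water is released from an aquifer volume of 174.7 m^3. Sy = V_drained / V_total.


Specific yield Sy = Volume drained / Total volume.
Sy = 50.0 / 174.7
   = 0.2862.

0.2862


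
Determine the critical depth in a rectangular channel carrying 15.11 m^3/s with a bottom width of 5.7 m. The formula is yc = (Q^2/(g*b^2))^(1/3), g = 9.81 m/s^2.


Using yc = (Q^2 / (g * b^2))^(1/3):
Q^2 = 15.11^2 = 228.31.
g * b^2 = 9.81 * 5.7^2 = 9.81 * 32.49 = 318.73.
Q^2 / (g*b^2) = 228.31 / 318.73 = 0.7163.
yc = 0.7163^(1/3) = 0.8948 m.

0.8948


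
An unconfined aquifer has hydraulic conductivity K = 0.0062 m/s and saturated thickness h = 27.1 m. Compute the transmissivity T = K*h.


Transmissivity is defined as T = K * h.
T = 0.0062 * 27.1
  = 0.168 m^2/s.

0.168


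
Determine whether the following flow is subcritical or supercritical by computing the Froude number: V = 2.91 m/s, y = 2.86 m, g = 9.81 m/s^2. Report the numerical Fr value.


The Froude number is defined as Fr = V / sqrt(g*y).
g*y = 9.81 * 2.86 = 28.0566.
sqrt(g*y) = sqrt(28.0566) = 5.2968.
Fr = 2.91 / 5.2968 = 0.5494.
Since Fr < 1, the flow is subcritical.

0.5494


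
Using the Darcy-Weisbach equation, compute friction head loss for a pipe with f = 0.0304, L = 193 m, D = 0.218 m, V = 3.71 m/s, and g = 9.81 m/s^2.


Darcy-Weisbach equation: h_f = f * (L/D) * V^2/(2g).
f * L/D = 0.0304 * 193/0.218 = 26.9138.
V^2/(2g) = 3.71^2 / (2*9.81) = 13.7641 / 19.62 = 0.7015 m.
h_f = 26.9138 * 0.7015 = 18.881 m.

18.881


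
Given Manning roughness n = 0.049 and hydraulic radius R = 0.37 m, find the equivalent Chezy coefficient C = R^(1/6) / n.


The Chezy coefficient relates to Manning's n through C = R^(1/6) / n.
R^(1/6) = 0.37^(1/6) = 0.847293.
C = 0.847293 / 0.049 = 17.29 m^(1/2)/s.

17.29


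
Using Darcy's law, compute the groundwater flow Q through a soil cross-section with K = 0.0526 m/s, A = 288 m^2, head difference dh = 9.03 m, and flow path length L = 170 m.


Darcy's law: Q = K * A * i, where i = dh/L.
Hydraulic gradient i = 9.03 / 170 = 0.053118.
Q = 0.0526 * 288 * 0.053118
  = 0.8047 m^3/s.

0.8047


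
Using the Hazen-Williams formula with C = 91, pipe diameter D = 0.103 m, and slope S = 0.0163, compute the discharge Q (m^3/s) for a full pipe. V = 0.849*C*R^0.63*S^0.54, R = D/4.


For a full circular pipe, R = D/4 = 0.103/4 = 0.0257 m.
V = 0.849 * 91 * 0.0257^0.63 * 0.0163^0.54
  = 0.849 * 91 * 0.099722 * 0.108288
  = 0.8343 m/s.
Pipe area A = pi*D^2/4 = pi*0.103^2/4 = 0.0083 m^2.
Q = A * V = 0.0083 * 0.8343 = 0.007 m^3/s.

0.007


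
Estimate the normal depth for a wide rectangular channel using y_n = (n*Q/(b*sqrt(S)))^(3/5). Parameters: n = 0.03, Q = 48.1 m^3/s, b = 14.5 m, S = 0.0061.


We use the wide-channel approximation y_n = (n*Q/(b*sqrt(S)))^(3/5).
sqrt(S) = sqrt(0.0061) = 0.078102.
Numerator: n*Q = 0.03 * 48.1 = 1.443.
Denominator: b*sqrt(S) = 14.5 * 0.078102 = 1.132479.
arg = 1.2742.
y_n = 1.2742^(3/5) = 1.1565 m.

1.1565


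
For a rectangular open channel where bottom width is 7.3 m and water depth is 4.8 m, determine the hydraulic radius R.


For a rectangular section:
Flow area A = b * y = 7.3 * 4.8 = 35.04 m^2.
Wetted perimeter P = b + 2y = 7.3 + 2*4.8 = 16.9 m.
Hydraulic radius R = A/P = 35.04 / 16.9 = 2.0734 m.

2.0734


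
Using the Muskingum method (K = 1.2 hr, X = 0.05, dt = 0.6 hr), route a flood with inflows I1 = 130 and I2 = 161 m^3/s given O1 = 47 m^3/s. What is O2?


Muskingum coefficients:
denom = 2*K*(1-X) + dt = 2*1.2*(1-0.05) + 0.6 = 2.88.
C0 = (dt - 2*K*X)/denom = (0.6 - 2*1.2*0.05)/2.88 = 0.1667.
C1 = (dt + 2*K*X)/denom = (0.6 + 2*1.2*0.05)/2.88 = 0.25.
C2 = (2*K*(1-X) - dt)/denom = 0.5833.
O2 = C0*I2 + C1*I1 + C2*O1
   = 0.1667*161 + 0.25*130 + 0.5833*47
   = 86.75 m^3/s.

86.75


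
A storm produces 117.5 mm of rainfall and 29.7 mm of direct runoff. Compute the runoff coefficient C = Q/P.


The runoff coefficient C = runoff depth / rainfall depth.
C = 29.7 / 117.5
  = 0.2528.

0.2528


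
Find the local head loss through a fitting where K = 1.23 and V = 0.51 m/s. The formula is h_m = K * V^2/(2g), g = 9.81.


Minor loss formula: h_m = K * V^2/(2g).
V^2 = 0.51^2 = 0.2601.
V^2/(2g) = 0.2601 / 19.62 = 0.0133 m.
h_m = 1.23 * 0.0133 = 0.0163 m.

0.0163


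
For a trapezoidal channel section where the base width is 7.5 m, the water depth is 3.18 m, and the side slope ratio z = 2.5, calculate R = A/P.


For a trapezoidal section with side slope z:
A = (b + z*y)*y = (7.5 + 2.5*3.18)*3.18 = 49.131 m^2.
P = b + 2*y*sqrt(1 + z^2) = 7.5 + 2*3.18*sqrt(1 + 2.5^2) = 24.625 m.
R = A/P = 49.131 / 24.625 = 1.9952 m.

1.9952


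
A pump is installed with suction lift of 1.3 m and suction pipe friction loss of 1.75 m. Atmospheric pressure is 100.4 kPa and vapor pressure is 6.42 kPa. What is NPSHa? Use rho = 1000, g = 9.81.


NPSHa = p_atm/(rho*g) - z_s - hf_s - p_vap/(rho*g).
p_atm/(rho*g) = 100.4*1000 / (1000*9.81) = 10.234 m.
p_vap/(rho*g) = 6.42*1000 / (1000*9.81) = 0.654 m.
NPSHa = 10.234 - 1.3 - 1.75 - 0.654
      = 6.53 m.

6.53


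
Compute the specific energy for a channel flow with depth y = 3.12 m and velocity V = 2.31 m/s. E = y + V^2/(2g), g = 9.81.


Specific energy E = y + V^2/(2g).
Velocity head = V^2/(2g) = 2.31^2 / (2*9.81) = 5.3361 / 19.62 = 0.272 m.
E = 3.12 + 0.272 = 3.392 m.

3.392


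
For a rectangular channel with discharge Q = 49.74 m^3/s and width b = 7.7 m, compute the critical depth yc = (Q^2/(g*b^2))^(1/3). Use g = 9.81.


Using yc = (Q^2 / (g * b^2))^(1/3):
Q^2 = 49.74^2 = 2474.07.
g * b^2 = 9.81 * 7.7^2 = 9.81 * 59.29 = 581.63.
Q^2 / (g*b^2) = 2474.07 / 581.63 = 4.2537.
yc = 4.2537^(1/3) = 1.6203 m.

1.6203


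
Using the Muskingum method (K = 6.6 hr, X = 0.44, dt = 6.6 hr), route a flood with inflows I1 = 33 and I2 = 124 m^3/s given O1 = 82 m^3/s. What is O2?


Muskingum coefficients:
denom = 2*K*(1-X) + dt = 2*6.6*(1-0.44) + 6.6 = 13.992.
C0 = (dt - 2*K*X)/denom = (6.6 - 2*6.6*0.44)/13.992 = 0.0566.
C1 = (dt + 2*K*X)/denom = (6.6 + 2*6.6*0.44)/13.992 = 0.8868.
C2 = (2*K*(1-X) - dt)/denom = 0.0566.
O2 = C0*I2 + C1*I1 + C2*O1
   = 0.0566*124 + 0.8868*33 + 0.0566*82
   = 40.92 m^3/s.

40.92


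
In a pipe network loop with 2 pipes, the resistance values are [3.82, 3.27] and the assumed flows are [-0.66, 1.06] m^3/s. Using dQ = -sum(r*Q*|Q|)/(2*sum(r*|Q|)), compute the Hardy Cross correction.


Numerator terms (r*Q*|Q|): 3.82*-0.66*|-0.66| = -1.664; 3.27*1.06*|1.06| = 3.6742.
Sum of numerator = 2.0102.
Denominator terms (r*|Q|): 3.82*|-0.66| = 2.5212; 3.27*|1.06| = 3.4662.
2 * sum of denominator = 2 * 5.9874 = 11.9748.
dQ = -2.0102 / 11.9748 = -0.1679 m^3/s.

-0.1679


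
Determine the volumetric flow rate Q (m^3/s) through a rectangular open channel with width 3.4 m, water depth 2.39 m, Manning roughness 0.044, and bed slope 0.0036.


For a rectangular channel, the cross-sectional area A = b * y = 3.4 * 2.39 = 8.13 m^2.
The wetted perimeter P = b + 2y = 3.4 + 2*2.39 = 8.18 m.
Hydraulic radius R = A/P = 8.13/8.18 = 0.9934 m.
Velocity V = (1/n)*R^(2/3)*S^(1/2) = (1/0.044)*0.9934^(2/3)*0.0036^(1/2) = 1.3576 m/s.
Discharge Q = A * V = 8.13 * 1.3576 = 11.032 m^3/s.

11.032
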